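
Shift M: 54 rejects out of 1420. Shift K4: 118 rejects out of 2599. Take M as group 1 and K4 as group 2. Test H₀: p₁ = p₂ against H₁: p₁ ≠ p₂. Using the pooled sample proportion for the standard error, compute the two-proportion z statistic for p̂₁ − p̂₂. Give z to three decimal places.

z = -1.104

p̂₁ = 54/1420 ≈ 0.038028, p̂₂ = 118/2599 ≈ 0.045402.
Pooled p̂ = (54+118)/(1420+2599) = 172/4019 = 0.042797.
SE = √(0.0409652 × 0.00108899) = 0.006679.
z = (0.038028 − 0.045402)/0.006679 = -0.007374/0.006679 = -1.104.
p-value = 2·P(Z > 1.104) ≈ 0.2696.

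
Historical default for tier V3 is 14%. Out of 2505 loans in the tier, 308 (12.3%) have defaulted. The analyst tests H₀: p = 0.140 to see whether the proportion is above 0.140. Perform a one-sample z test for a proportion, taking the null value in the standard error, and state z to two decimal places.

p̂ = 308/2505 = 0.1230.
Standard error under H₀: √(0.14×0.86/2505) = 0.0069.
z = (0.1230 − 0.14)/0.0069 = -0.0170/0.0069 = -2.46.
p-value = P(Z > -2.459) ≈ 0.9930.

z = -2.46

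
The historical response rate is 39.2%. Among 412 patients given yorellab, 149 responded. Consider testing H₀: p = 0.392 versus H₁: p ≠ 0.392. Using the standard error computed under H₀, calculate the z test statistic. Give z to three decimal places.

z = -1.262

p̂ = 149/412 = 0.36165.
Standard error under H₀: √(0.392×0.608/412) = 0.02405.
z = (0.36165 − 0.392)/0.02405 = -0.03035/0.02405 = -1.262.
Two-sided p-value ≈ 2·Φ(−1.262) = 0.2070.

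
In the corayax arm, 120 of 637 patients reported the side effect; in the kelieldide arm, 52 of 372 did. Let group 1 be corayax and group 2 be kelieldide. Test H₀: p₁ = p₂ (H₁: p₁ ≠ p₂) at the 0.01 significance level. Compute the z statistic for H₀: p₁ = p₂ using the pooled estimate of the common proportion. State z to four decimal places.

z = 1.9805

p̂₁ = 120/637 ≈ 0.188383, p̂₂ = 52/372 ≈ 0.139785.
Pooled p̂ = (120+52)/(637+372) = 172/1009 = 0.170466.
SE = √(0.141407 × 0.00425803) = 0.024538.
z = (0.188383 − 0.139785)/0.024538 = 0.048598/0.024538 = 1.9805.
Two-sided p-value ≈ 2·Φ(−1.981) = 0.0476, so at α = 0.01 we fail to reject H₀.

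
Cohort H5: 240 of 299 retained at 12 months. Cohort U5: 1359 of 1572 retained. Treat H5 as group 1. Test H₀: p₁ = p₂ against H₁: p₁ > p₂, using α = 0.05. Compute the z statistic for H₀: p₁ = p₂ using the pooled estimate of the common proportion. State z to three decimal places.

p̂₁ = 240/299 ≈ 0.80268, p̂₂ = 1359/1572 ≈ 0.86450.
Pooled p̂ = (240+1359)/(299+1572) = 1599/1871 = 0.85462.
SE = √(p̂(1−p̂)(1/n₁+1/n₂)) = √(0.85462·0.14538·0.00398061) = √(0.000494561) = 0.02224.
z = (0.80268 − 0.86450)/0.02224 = -0.06182/0.02224 = -2.780.
p-value = P(Z > -2.780) ≈ 0.9973; since p > α = 0.05, fail to reject H₀.

z = -2.780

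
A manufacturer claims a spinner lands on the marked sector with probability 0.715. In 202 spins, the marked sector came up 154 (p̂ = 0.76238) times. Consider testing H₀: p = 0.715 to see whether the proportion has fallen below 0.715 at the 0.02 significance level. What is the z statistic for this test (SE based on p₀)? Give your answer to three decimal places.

p̂ = 154/202 = 0.76238.
Under H₀, SE = √(0.715·0.285/202) = √(0.00100879) = 0.03176.
z = (0.76238 − 0.715)/0.03176 = 0.04738/0.03176 = 1.492.
p-value = P(Z < 1.492) ≈ 0.9321; since p > α = 0.02, fail to reject H₀.

z = 1.492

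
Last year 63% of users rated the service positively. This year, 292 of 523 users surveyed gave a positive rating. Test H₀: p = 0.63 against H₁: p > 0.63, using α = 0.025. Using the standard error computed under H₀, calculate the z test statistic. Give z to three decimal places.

z = -3.395

p̂ = 292/523 ≈ 0.558317.
SE = √(p₀(1−p₀)/n) = √(0.2331/523) = 0.021112.
z = (0.558317 − 0.63)/0.021112 = -0.071683/0.021112 = -3.395.
p-value = P(Z > -3.395) ≈ 0.9997, so at α = 0.025 we fail to reject H₀.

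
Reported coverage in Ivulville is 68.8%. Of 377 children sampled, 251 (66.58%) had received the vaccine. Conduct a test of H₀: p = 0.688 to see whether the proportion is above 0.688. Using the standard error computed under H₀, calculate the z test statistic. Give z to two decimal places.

z = -0.93

p̂ = 251/377 = 0.6658.
Standard error under H₀: √(0.688×0.312/377) = 0.0239.
z = (0.6658 − 0.688)/0.0239 = -0.0222/0.0239 = -0.93.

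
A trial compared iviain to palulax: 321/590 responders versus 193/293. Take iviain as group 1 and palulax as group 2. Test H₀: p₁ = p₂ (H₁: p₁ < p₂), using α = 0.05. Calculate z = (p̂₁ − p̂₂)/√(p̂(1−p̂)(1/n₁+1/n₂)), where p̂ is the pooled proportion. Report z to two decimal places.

p̂₁ = 321/590 = 0.54407, p̂₂ = 193/293 = 0.65870.
Pooled p̂ = (321+193)/(590+293) = 514/883 = 0.58211.
SE = √(0.243259 × 0.00510788) = 0.03525.
z = (0.54407 − 0.65870)/0.03525 = -0.11463/0.03525 = -3.25.
p-value = P(Z < -3.252) ≈ 0.0006. With α = 0.05, reject H₀.

z = -3.25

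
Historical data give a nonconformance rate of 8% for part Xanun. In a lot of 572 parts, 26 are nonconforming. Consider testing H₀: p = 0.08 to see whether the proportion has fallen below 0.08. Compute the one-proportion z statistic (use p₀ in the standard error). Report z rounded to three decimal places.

z = -3.045

p̂ = 26/572 ≈ 0.045455.
SE = √(p₀(1−p₀)/n) = √(0.0736/572) = 0.011343.
z = (0.045455 − 0.08)/0.011343 = -0.034545/0.011343 = -3.045.
p-value = P(Z < -3.045) ≈ 0.0012.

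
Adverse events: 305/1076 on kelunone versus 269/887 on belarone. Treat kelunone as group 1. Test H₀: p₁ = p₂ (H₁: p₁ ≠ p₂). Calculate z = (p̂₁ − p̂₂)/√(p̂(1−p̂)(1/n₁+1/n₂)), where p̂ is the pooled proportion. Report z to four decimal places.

z = -0.9604

p̂₁ = 305/1076 = 0.283457, p̂₂ = 269/887 = 0.303269.
Pooled p̂ = (305+269)/(1076+887) = 574/1963 = 0.292410.
SE = √(p̂(1−p̂)(1/n₁+1/n₂)) = √(0.292410·0.707590·0.00205676) = √(0.000425557) = 0.020629.
z = (0.283457 − 0.303269)/0.020629 = -0.019812/0.020629 = -0.9604.
p-value = 2·P(Z > 0.960) ≈ 0.3369.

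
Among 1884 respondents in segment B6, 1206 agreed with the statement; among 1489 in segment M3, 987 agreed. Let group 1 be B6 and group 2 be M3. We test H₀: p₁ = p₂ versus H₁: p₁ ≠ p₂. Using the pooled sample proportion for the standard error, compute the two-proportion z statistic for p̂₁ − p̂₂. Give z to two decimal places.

z = -1.37

p̂₁ = 1206/1884 ≈ 0.64013, p̂₂ = 987/1489 ≈ 0.66286.
Pooled p̂ = (1206+987)/(1884+1489) = 2193/3373 = 0.65016.
SE = √(p̂(1−p̂)(1/n₁+1/n₂)) = √(0.65016·0.34984·0.00120238) = √(0.000273482) = 0.01654.
z = (0.64013 − 0.66286)/0.01654 = -0.02273/0.01654 = -1.37.
Two-sided p-value ≈ 2·Φ(−1.375) = 0.1692.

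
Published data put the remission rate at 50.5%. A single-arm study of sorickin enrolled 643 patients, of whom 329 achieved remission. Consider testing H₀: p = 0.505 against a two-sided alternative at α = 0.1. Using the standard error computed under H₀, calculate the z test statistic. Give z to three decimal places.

p̂ = 329/643 ≈ 0.51166.
Under H₀, SE = √(0.505·0.495/643) = √(0.000388764) = 0.01972.
z = (0.51166 − 0.505)/0.01972 = 0.00666/0.01972 = 0.338.
p-value = 2·P(Z > 0.338) ≈ 0.7354. With α = 0.1, fail to reject H₀.

z = 0.338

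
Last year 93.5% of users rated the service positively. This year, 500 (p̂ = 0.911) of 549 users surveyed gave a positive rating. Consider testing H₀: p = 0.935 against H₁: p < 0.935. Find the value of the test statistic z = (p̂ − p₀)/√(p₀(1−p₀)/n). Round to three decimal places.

z = -2.305

p̂ = 500/549 ≈ 0.91075.
SE = √(p₀(1−p₀)/n) = √(0.060775/549) = 0.01052.
z = (0.91075 − 0.935)/0.01052 = -0.02425/0.01052 = -2.305.
p-value = P(Z < -2.305) ≈ 0.0106.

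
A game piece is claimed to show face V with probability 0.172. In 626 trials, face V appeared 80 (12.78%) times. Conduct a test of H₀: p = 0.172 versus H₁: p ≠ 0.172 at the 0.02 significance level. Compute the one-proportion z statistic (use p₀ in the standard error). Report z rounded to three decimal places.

p̂ = 80/626 = 0.12780.
SE = √(p₀(1−p₀)/n) = √(0.14242/626) = 0.01508.
z = (0.12780 − 0.172)/0.01508 = -0.04420/0.01508 = -2.931.
p-value = 2·P(Z > 2.931) ≈ 0.0034, so at α = 0.02 we reject H₀.

z = -2.931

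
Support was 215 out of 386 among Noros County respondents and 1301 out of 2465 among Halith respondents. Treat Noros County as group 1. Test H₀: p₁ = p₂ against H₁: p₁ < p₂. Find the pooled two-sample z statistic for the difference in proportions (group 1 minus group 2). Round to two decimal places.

z = 1.07

p̂₁ = 215/386 = 0.5570, p̂₂ = 1301/2465 = 0.5278.
Pooled p̂ = (215+1301)/(386+2465) = 1516/2851 = 0.5317.
SE = √(0.248992 × 0.00299635) = 0.0273.
z = (0.5570 − 0.5278)/0.0273 = 0.0292/0.0273 = 1.07.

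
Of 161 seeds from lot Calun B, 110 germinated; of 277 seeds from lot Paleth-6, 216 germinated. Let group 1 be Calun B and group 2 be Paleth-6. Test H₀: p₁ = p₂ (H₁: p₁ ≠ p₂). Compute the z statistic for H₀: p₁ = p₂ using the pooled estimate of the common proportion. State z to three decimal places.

p̂₁ = 110/161 ≈ 0.68323, p̂₂ = 216/277 ≈ 0.77978.
Pooled p̂ = (110+216)/(161+277) = 326/438 = 0.74429.
SE = √(p̂(1−p̂)(1/n₁+1/n₂)) = √(0.74429·0.25571·0.00982129) = √(0.0018692) = 0.04323.
z = (0.68323 − 0.77978)/0.04323 = -0.09655/0.04323 = -2.233.
Two-sided p-value ≈ 2·Φ(−2.233) = 0.0255.

z = -2.233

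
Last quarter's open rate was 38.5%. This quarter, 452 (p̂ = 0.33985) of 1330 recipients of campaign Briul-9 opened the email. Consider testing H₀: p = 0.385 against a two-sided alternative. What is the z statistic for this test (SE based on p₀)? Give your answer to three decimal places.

p̂ = 452/1330 ≈ 0.339850.
SE = √(p₀(1−p₀)/n) = √(0.23678/1330) = 0.013343.
z = (0.339850 − 0.385)/0.013343 = -0.045150/0.013343 = -3.384.

z = -3.384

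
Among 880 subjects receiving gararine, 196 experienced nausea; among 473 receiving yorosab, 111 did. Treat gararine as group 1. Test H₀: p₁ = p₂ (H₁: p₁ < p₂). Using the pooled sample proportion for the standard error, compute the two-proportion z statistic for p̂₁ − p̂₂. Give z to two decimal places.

z = -0.50

p̂₁ = 196/880 = 0.2227, p̂₂ = 111/473 = 0.2347.
Pooled p̂ = (196+111)/(880+473) = 307/1353 = 0.2269.
SE = √(0.175418 × 0.00325053) = 0.0239.
z = (0.2227 − 0.2347)/0.0239 = -0.0120/0.0239 = -0.50.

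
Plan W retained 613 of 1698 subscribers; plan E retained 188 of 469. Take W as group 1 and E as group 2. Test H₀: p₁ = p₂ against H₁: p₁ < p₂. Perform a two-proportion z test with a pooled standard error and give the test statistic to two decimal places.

z = -1.58

p̂₁ = 613/1698 = 0.3610, p̂₂ = 188/469 = 0.4009.
Pooled p̂ = (613+188)/(1698+469) = 801/2167 = 0.3696.
SE = √(p̂(1−p̂)(1/n₁+1/n₂)) = √(0.3696·0.6304·0.00272112) = √(0.000634036) = 0.0252.
z = (0.3610 − 0.4009)/0.0252 = -0.0399/0.0252 = -1.58.
p-value = P(Z < -1.582) ≈ 0.0568.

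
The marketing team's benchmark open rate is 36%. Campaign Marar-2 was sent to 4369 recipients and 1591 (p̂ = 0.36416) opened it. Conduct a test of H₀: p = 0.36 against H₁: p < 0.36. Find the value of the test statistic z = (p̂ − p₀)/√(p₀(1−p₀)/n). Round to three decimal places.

z = 0.572

p̂ = 1591/4369 ≈ 0.364157.
SE = √(p₀(1−p₀)/n) = √(0.2304/4369) = 0.007262.
z = (0.364157 − 0.36)/0.007262 = 0.004157/0.007262 = 0.572.
p-value = P(Z < 0.572) ≈ 0.7165.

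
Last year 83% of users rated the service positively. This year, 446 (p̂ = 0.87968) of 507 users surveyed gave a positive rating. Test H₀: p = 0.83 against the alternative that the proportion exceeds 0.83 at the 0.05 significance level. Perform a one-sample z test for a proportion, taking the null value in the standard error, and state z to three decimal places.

p̂ = 446/507 = 0.87968.
SE = √(p₀(1−p₀)/n) = √(0.1411/507) = 0.01668.
z = (0.87968 − 0.83)/0.01668 = 0.04968/0.01668 = 2.978.
p-value = P(Z > 2.978) ≈ 0.0014. With α = 0.05, reject H₀.

z = 2.978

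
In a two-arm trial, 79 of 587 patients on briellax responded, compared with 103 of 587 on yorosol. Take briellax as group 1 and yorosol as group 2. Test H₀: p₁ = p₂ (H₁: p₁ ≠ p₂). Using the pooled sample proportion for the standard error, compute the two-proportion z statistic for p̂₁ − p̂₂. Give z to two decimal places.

p̂₁ = 79/587 = 0.1346, p̂₂ = 103/587 = 0.1755.
Pooled p̂ = (79+103)/(587+587) = 182/1174 = 0.1550.
SE = √(p̂(1−p̂)(1/n₁+1/n₂)) = √(0.1550·0.8450·0.00340716) = √(0.000446312) = 0.0211.
z = (0.1346 − 0.1755)/0.0211 = -0.0409/0.0211 = -1.94.
p-value = 2·P(Z > 1.935) ≈ 0.0530.

z = -1.94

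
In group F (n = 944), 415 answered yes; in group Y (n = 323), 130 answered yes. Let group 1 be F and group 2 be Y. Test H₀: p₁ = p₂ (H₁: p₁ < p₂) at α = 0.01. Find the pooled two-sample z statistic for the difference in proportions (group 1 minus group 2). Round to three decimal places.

z = 1.164

p̂₁ = 415/944 ≈ 0.43962, p̂₂ = 130/323 ≈ 0.40248.
Pooled p̂ = (415+130)/(944+323) = 545/1267 = 0.43015.
SE = √(0.245121 × 0.0041553) = 0.03191.
z = (0.43962 − 0.40248)/0.03191 = 0.03714/0.03191 = 1.164.
p-value = P(Z < 1.164) ≈ 0.8777. With α = 0.01, fail to reject H₀.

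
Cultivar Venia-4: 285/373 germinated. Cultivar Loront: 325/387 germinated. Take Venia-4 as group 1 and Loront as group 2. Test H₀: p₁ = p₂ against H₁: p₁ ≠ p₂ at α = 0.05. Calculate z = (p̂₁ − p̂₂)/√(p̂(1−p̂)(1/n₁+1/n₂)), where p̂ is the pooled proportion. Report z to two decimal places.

p̂₁ = 285/373 = 0.7641, p̂₂ = 325/387 = 0.8398.
Pooled p̂ = (285+325)/(373+387) = 610/760 = 0.8026.
SE = √(p̂(1−p̂)(1/n₁+1/n₂)) = √(0.8026·0.1974·0.00526494) = √(0.000834042) = 0.0289.
z = (0.7641 − 0.8398)/0.0289 = -0.0757/0.0289 = -2.62.
p-value = 2·P(Z > 2.622) ≈ 0.0087, so at α = 0.05 we reject H₀.

z = -2.62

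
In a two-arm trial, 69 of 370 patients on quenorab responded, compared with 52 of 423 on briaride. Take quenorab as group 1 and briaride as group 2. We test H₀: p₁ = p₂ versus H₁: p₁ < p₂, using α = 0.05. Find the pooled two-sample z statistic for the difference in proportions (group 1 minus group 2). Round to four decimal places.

p̂₁ = 69/370 ≈ 0.186486, p̂₂ = 52/423 ≈ 0.122931.
Pooled p̂ = (69+52)/(370+423) = 121/793 = 0.152585.
SE = √(p̂(1−p̂)(1/n₁+1/n₂)) = √(0.152585·0.847415·0.00506677) = √(0.000655148) = 0.025596.
z = (0.186486 − 0.122931)/0.025596 = 0.063555/0.025596 = 2.4830.
p-value = P(Z < 2.483) ≈ 0.9935; since p > α = 0.05, fail to reject H₀.

z = 2.4830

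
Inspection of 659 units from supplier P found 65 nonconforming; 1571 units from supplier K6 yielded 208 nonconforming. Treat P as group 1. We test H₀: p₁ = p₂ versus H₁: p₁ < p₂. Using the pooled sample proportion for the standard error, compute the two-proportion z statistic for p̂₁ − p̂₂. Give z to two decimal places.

p̂₁ = 65/659 ≈ 0.0986, p̂₂ = 208/1571 ≈ 0.1324.
Pooled p̂ = (65+208)/(659+1571) = 273/2230 = 0.1224.
SE = √(0.107434 × 0.00215399) = 0.0152.
z = (0.0986 − 0.1324)/0.0152 = -0.0338/0.0152 = -2.22.
p-value = P(Z < -2.220) ≈ 0.0132.

z = -2.22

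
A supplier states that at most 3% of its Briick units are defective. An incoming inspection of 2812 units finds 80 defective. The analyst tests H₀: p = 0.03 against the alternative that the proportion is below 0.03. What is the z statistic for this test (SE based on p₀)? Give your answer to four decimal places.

p̂ = 80/2812 = 0.0284495.
SE = √(p₀(1−p₀)/n) = √(0.0291/2812) = 0.0032169.
z = (0.0284495 − 0.03)/0.0032169 = -0.0015505/0.0032169 = -0.4820.
p-value = P(Z < -0.482) ≈ 0.3149.

z = -0.4820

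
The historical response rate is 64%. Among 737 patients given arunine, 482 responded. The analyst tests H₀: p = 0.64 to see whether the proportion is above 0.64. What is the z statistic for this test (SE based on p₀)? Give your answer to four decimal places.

p̂ = 482/737 = 0.654003.
Standard error under H₀: √(0.64×0.36/737) = 0.017681.
z = (0.654003 − 0.64)/0.017681 = 0.014003/0.017681 = 0.7920.
p-value = P(Z > 0.792) ≈ 0.2142.

z = 0.7920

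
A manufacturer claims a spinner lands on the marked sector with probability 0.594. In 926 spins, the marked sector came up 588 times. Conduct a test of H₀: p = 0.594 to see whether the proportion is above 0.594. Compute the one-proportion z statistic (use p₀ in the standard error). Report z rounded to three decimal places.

z = 2.540

p̂ = 588/926 ≈ 0.63499.
Standard error under H₀: √(0.594×0.406/926) = 0.01614.
z = (0.63499 − 0.594)/0.01614 = 0.04099/0.01614 = 2.540.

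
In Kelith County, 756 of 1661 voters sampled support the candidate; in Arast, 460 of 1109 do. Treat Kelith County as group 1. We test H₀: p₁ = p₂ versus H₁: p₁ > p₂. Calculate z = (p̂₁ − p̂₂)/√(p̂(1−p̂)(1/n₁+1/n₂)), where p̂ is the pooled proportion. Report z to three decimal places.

z = 2.097

p̂₁ = 756/1661 = 0.455148, p̂₂ = 460/1109 = 0.414788.
Pooled p̂ = (756+460)/(1661+1109) = 1216/2770 = 0.438989.
SE = √(0.246278 × 0.00150376) = 0.019244.
z = (0.455148 − 0.414788)/0.019244 = 0.040360/0.019244 = 2.097.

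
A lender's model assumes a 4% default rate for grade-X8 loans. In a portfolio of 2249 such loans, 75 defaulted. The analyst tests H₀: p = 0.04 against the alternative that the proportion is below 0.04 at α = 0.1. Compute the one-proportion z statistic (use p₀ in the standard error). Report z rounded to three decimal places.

p̂ = 75/2249 = 0.03335.
Under H₀, SE = √(0.04·0.96/2249) = √(1.70743e-05) = 0.00413.
z = (0.03335 − 0.04)/0.00413 = -0.00665/0.00413 = -1.610.
p-value = P(Z < -1.610) ≈ 0.0537; since p < α = 0.1, reject H₀.

z = -1.610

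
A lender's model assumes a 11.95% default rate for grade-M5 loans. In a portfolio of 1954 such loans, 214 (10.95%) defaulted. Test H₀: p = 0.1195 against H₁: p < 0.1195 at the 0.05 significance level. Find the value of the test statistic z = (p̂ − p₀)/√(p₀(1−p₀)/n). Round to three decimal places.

z = -1.360

p̂ = 214/1954 = 0.10952.
Standard error under H₀: √(0.1195×0.8805/1954) = 0.00734.
z = (0.10952 − 0.1195)/0.00734 = -0.00998/0.00734 = -1.360.
p-value = P(Z < -1.360) ≈ 0.0869, so at α = 0.05 we fail to reject H₀.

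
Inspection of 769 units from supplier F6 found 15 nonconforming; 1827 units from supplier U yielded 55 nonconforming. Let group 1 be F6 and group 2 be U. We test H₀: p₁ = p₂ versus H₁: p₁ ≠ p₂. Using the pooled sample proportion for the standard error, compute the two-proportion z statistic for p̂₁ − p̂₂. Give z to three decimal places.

z = -1.522

p̂₁ = 15/769 = 0.01951, p̂₂ = 55/1827 = 0.03010.
Pooled p̂ = (15+55)/(769+1827) = 70/2596 = 0.02696.
SE = √(0.0262375 × 0.00184774) = 0.00696.
z = (0.01951 − 0.03010)/0.00696 = -0.01059/0.00696 = -1.522.
p-value = 2·P(Z > 1.522) ≈ 0.1280.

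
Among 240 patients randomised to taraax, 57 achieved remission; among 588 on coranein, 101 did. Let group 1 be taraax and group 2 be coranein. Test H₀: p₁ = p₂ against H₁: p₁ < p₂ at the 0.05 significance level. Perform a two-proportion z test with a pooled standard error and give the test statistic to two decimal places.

z = 2.18

p̂₁ = 57/240 = 0.2375, p̂₂ = 101/588 = 0.1718.
Pooled p̂ = (57+101)/(240+588) = 158/828 = 0.1908.
SE = √(0.154409 × 0.00586735) = 0.0301.
z = (0.2375 − 0.1718)/0.0301 = 0.0657/0.0301 = 2.18.
p-value = P(Z < 2.184) ≈ 0.9855, so at α = 0.05 we fail to reject H₀.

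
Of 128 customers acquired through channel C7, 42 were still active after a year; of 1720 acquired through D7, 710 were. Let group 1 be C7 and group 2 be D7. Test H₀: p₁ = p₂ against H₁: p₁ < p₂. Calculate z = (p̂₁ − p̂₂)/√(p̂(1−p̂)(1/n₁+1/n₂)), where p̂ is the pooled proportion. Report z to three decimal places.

p̂₁ = 42/128 ≈ 0.32812, p̂₂ = 710/1720 ≈ 0.41279.
Pooled p̂ = (42+710)/(128+1720) = 752/1848 = 0.40693.
SE = √(p̂(1−p̂)(1/n₁+1/n₂)) = √(0.40693·0.59307·0.0083939) = √(0.00202576) = 0.04501.
z = (0.32812 − 0.41279)/0.04501 = -0.08467/0.04501 = -1.881.
p-value = P(Z < -1.881) ≈ 0.0300.

z = -1.881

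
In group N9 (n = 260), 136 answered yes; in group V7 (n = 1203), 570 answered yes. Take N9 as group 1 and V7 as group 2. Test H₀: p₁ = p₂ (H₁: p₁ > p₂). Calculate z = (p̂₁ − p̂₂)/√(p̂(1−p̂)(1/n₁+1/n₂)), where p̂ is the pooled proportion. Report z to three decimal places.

p̂₁ = 136/260 = 0.52308, p̂₂ = 570/1203 = 0.47382.
Pooled p̂ = (136+570)/(260+1203) = 706/1463 = 0.48257.
SE = √(p̂(1−p̂)(1/n₁+1/n₂)) = √(0.48257·0.51743·0.00467741) = √(0.00116793) = 0.03418.
z = (0.52308 − 0.47382)/0.03418 = 0.04926/0.03418 = 1.441.
p-value = P(Z > 1.441) ≈ 0.0747.

z = 1.441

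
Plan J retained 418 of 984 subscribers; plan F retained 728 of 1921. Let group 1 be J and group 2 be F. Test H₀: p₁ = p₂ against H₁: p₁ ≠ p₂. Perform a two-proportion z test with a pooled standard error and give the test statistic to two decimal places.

p̂₁ = 418/984 = 0.4248, p̂₂ = 728/1921 = 0.3790.
Pooled p̂ = (418+728)/(984+1921) = 1146/2905 = 0.3945.
SE = √(p̂(1−p̂)(1/n₁+1/n₂)) = √(0.3945·0.6055·0.00153682) = √(0.000367098) = 0.0192.
z = (0.4248 − 0.3790)/0.0192 = 0.0458/0.0192 = 2.39.

z = 2.39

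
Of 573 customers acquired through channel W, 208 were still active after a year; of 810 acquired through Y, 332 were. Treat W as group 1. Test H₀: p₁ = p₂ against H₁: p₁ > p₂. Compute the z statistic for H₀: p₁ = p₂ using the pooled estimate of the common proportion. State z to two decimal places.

p̂₁ = 208/573 ≈ 0.3630, p̂₂ = 332/810 ≈ 0.4099.
Pooled p̂ = (208+332)/(573+810) = 540/1383 = 0.3905.
SE = √(p̂(1−p̂)(1/n₁+1/n₂)) = √(0.3905·0.6095·0.00297977) = √(0.000709185) = 0.0266.
z = (0.3630 − 0.4099)/0.0266 = -0.0469/0.0266 = -1.76.
p-value = P(Z > -1.760) ≈ 0.9608.

z = -1.76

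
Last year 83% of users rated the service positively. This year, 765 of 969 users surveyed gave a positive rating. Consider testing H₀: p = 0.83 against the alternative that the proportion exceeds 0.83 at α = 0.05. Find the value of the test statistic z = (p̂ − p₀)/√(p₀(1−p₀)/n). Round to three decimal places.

z = -3.358

p̂ = 765/969 = 0.78947.
Under H₀, SE = √(0.83·0.17/969) = √(0.000145614) = 0.01207.
z = (0.78947 − 0.83)/0.01207 = -0.04053/0.01207 = -3.358.
p-value = P(Z > -3.358) ≈ 0.9996. With α = 0.05, fail to reject H₀.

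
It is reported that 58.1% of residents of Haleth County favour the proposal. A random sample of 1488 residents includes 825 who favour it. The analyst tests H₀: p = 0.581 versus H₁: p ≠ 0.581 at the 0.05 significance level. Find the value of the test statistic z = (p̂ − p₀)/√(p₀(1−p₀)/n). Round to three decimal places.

z = -2.077

p̂ = 825/1488 = 0.55444.
Under H₀, SE = √(0.581·0.419/1488) = √(0.000163601) = 0.01279.
z = (0.55444 − 0.581)/0.01279 = -0.02656/0.01279 = -2.077.
p-value = 2·P(Z > 2.077) ≈ 0.0378. With α = 0.05, reject H₀.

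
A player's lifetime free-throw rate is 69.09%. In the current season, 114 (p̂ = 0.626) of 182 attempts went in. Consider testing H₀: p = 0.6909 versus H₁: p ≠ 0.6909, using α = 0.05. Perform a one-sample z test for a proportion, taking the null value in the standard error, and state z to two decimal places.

p̂ = 114/182 ≈ 0.6264.
Standard error under H₀: √(0.6909×0.3091/182) = 0.0343.
z = (0.6264 − 0.6909)/0.0343 = -0.0645/0.0343 = -1.88.
Two-sided p-value ≈ 2·Φ(−1.884) = 0.0596. With α = 0.05, fail to reject H₀.

z = -1.88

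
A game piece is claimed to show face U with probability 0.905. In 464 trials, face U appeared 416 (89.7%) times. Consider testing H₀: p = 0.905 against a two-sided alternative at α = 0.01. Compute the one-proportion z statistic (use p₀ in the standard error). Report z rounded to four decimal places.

z = -0.6206

p̂ = 416/464 = 0.896552.
Standard error under H₀: √(0.905×0.095/464) = 0.013612.
z = (0.896552 − 0.905)/0.013612 = -0.008448/0.013612 = -0.6206.
Two-sided p-value ≈ 2·Φ(−0.621) = 0.5348. With α = 0.01, fail to reject H₀.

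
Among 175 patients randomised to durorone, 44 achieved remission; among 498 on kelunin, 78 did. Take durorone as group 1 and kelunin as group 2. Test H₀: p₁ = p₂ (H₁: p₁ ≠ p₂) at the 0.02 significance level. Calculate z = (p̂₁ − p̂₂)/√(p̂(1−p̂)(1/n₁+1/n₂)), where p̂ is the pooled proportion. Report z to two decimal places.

p̂₁ = 44/175 = 0.2514, p̂₂ = 78/498 = 0.1566.
Pooled p̂ = (44+78)/(175+498) = 122/673 = 0.1813.
SE = √(p̂(1−p̂)(1/n₁+1/n₂)) = √(0.1813·0.8187·0.00772232) = √(0.00114612) = 0.0339.
z = (0.2514 − 0.1566)/0.0339 = 0.0948/0.0339 = 2.80.
p-value = 2·P(Z > 2.800) ≈ 0.0051. With α = 0.02, reject H₀.

z = 2.80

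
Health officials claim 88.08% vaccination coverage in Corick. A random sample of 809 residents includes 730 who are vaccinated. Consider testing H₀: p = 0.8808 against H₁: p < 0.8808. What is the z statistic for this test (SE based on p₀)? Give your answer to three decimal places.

z = 1.892

p̂ = 730/809 = 0.90235.
Standard error under H₀: √(0.8808×0.1192/809) = 0.01139.
z = (0.90235 − 0.8808)/0.01139 = 0.02155/0.01139 = 1.892.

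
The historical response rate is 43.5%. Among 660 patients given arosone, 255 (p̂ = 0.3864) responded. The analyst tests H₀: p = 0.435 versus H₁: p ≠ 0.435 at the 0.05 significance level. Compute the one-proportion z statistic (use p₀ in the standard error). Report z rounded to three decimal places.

z = -2.520

p̂ = 255/660 ≈ 0.38636.
Under H₀, SE = √(0.435·0.565/660) = √(0.000372386) = 0.01930.
z = (0.38636 − 0.435)/0.01930 = -0.04864/0.01930 = -2.520.
p-value = 2·P(Z > 2.520) ≈ 0.0117, so at α = 0.05 we reject H₀.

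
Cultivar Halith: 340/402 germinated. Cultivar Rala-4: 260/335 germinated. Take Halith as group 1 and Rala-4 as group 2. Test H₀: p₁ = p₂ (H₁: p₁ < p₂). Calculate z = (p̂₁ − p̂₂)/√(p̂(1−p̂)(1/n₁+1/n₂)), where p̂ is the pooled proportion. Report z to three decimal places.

p̂₁ = 340/402 ≈ 0.84577, p̂₂ = 260/335 ≈ 0.77612.
Pooled p̂ = (340+260)/(402+335) = 600/737 = 0.81411.
SE = √(0.151334 × 0.00547264) = 0.02878.
z = (0.84577 − 0.77612)/0.02878 = 0.06965/0.02878 = 2.420.

z = 2.420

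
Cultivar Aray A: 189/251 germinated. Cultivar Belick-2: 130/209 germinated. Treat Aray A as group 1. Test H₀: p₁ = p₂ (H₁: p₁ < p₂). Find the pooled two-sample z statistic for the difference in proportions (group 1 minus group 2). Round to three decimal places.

p̂₁ = 189/251 = 0.75299, p̂₂ = 130/209 = 0.62201.
Pooled p̂ = (189+130)/(251+209) = 319/460 = 0.69348.
SE = √(p̂(1−p̂)(1/n₁+1/n₂)) = √(0.69348·0.30652·0.00876875) = √(0.00186394) = 0.04317.
z = (0.75299 − 0.62201)/0.04317 = 0.13098/0.04317 = 3.034.

z = 3.034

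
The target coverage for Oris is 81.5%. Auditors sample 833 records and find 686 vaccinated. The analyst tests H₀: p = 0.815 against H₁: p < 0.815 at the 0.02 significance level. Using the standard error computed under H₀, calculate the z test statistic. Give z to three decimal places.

z = 0.634

p̂ = 686/833 ≈ 0.82353.
Standard error under H₀: √(0.815×0.185/833) = 0.01345.
z = (0.82353 − 0.815)/0.01345 = 0.00853/0.01345 = 0.634.
p-value = P(Z < 0.634) ≈ 0.7370; since p > α = 0.02, fail to reject H₀.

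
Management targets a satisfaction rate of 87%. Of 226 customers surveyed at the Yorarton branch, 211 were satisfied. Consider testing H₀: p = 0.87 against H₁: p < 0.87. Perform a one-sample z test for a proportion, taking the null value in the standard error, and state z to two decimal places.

z = 2.84

p̂ = 211/226 ≈ 0.9336.
SE = √(p₀(1−p₀)/n) = √(0.1131/226) = 0.0224.
z = (0.9336 − 0.87)/0.0224 = 0.0636/0.0224 = 2.84.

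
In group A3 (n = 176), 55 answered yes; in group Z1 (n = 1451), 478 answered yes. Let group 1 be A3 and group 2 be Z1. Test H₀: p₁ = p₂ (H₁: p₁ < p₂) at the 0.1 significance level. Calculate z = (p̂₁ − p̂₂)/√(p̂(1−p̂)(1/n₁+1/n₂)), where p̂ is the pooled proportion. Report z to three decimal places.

p̂₁ = 55/176 = 0.31250, p̂₂ = 478/1451 = 0.32943.
Pooled p̂ = (55+478)/(176+1451) = 533/1627 = 0.32760.
SE = √(p̂(1−p̂)(1/n₁+1/n₂)) = √(0.32760·0.67240·0.006371) = √(0.00140339) = 0.03746.
z = (0.31250 − 0.32943)/0.03746 = -0.01693/0.03746 = -0.452.
p-value = P(Z < -0.452) ≈ 0.3257. With α = 0.1, fail to reject H₀.

z = -0.452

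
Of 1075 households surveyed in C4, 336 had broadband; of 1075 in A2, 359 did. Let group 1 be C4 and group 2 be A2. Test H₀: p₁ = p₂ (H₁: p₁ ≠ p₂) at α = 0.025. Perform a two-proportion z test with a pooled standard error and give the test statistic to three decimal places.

z = -1.061

p̂₁ = 336/1075 = 0.312558, p̂₂ = 359/1075 = 0.333953.
Pooled p̂ = (336+359)/(1075+1075) = 695/2150 = 0.323256.
SE = √(p̂(1−p̂)(1/n₁+1/n₂)) = √(0.323256·0.676744·0.00186047) = √(0.000406998) = 0.020174.
z = (0.312558 − 0.333953)/0.020174 = -0.021395/0.020174 = -1.061.
Two-sided p-value ≈ 2·Φ(−1.061) = 0.2889. With α = 0.025, fail to reject H₀.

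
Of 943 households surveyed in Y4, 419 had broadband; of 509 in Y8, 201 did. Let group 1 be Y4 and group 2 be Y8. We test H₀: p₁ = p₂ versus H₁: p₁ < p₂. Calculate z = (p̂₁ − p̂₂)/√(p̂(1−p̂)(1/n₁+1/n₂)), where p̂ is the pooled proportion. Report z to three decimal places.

p̂₁ = 419/943 = 0.44433, p̂₂ = 201/509 = 0.39489.
Pooled p̂ = (419+201)/(943+509) = 620/1452 = 0.42700.
SE = √(p̂(1−p̂)(1/n₁+1/n₂)) = √(0.42700·0.57300·0.00302508) = √(0.000740149) = 0.02721.
z = (0.44433 − 0.39489)/0.02721 = 0.04944/0.02721 = 1.817.

z = 1.817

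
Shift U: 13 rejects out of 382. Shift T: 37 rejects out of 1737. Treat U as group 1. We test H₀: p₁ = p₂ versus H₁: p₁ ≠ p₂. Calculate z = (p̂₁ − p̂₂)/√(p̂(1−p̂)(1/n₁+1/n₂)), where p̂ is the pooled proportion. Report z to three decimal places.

p̂₁ = 13/382 ≈ 0.03403, p̂₂ = 37/1737 ≈ 0.02130.
Pooled p̂ = (13+37)/(382+1737) = 50/2119 = 0.02360.
SE = √(0.0230393 × 0.00319351) = 0.00858.
z = (0.03403 − 0.02130)/0.00858 = 0.01273/0.00858 = 1.484.
p-value = 2·P(Z > 1.484) ≈ 0.1378.

z = 1.484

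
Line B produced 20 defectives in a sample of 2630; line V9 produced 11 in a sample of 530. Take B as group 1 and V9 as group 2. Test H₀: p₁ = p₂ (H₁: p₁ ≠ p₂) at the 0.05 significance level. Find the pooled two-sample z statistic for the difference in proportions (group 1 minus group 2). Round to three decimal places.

z = -2.802

p̂₁ = 20/2630 = 0.007605, p̂₂ = 11/530 = 0.020755.
Pooled p̂ = (20+11)/(2630+530) = 31/3160 = 0.009810.
SE = √(0.00971389 × 0.00226702) = 0.004693.
z = (0.007605 − 0.020755)/0.004693 = -0.013150/0.004693 = -2.802.
p-value = 2·P(Z > 2.802) ≈ 0.0051. With α = 0.05, reject H₀.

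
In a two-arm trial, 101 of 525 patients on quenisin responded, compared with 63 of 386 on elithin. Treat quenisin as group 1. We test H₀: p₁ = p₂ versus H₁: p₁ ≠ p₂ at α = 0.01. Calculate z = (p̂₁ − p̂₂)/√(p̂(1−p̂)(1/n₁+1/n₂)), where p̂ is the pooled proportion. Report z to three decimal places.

p̂₁ = 101/525 = 0.19238, p̂₂ = 63/386 = 0.16321.
Pooled p̂ = (101+63)/(525+386) = 164/911 = 0.18002.
SE = √(p̂(1−p̂)(1/n₁+1/n₂)) = √(0.18002·0.81998·0.00449544) = √(0.000663589) = 0.02576.
z = (0.19238 − 0.16321)/0.02576 = 0.02917/0.02576 = 1.132.
p-value = 2·P(Z > 1.132) ≈ 0.2575. With α = 0.01, fail to reject H₀.

z = 1.132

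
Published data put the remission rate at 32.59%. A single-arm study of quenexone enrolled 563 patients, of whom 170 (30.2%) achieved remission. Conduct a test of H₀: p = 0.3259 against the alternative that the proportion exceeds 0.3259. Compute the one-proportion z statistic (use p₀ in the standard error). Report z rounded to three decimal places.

z = -1.212

p̂ = 170/563 ≈ 0.301954.
Standard error under H₀: √(0.3259×0.6741/563) = 0.019754.
z = (0.301954 − 0.3259)/0.019754 = -0.023946/0.019754 = -1.212.
p-value = P(Z > -1.212) ≈ 0.8873.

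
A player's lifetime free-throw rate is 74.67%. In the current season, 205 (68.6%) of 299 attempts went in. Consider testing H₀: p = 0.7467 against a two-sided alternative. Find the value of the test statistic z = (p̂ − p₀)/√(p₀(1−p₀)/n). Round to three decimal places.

z = -2.429

p̂ = 205/299 ≈ 0.68562.
Under H₀, SE = √(0.7467·0.2533/299) = √(0.000632572) = 0.02515.
z = (0.68562 − 0.7467)/0.02515 = -0.06108/0.02515 = -2.429.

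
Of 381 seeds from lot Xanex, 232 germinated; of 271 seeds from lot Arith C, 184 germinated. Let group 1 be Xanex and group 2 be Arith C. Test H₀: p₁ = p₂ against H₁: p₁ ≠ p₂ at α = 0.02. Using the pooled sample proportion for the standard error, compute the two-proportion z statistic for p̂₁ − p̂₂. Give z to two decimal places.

p̂₁ = 232/381 = 0.60892, p̂₂ = 184/271 = 0.67897.
Pooled p̂ = (232+184)/(381+271) = 416/652 = 0.63804.
SE = √(p̂(1−p̂)(1/n₁+1/n₂)) = √(0.63804·0.36196·0.00631471) = √(0.00145836) = 0.03819.
z = (0.60892 − 0.67897)/0.03819 = -0.07005/0.03819 = -1.83.
p-value = 2·P(Z > 1.834) ≈ 0.0666. With α = 0.02, fail to reject H₀.

z = -1.83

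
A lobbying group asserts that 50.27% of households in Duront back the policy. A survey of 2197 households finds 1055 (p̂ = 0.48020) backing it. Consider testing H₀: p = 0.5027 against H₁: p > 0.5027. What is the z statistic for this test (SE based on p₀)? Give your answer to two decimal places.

p̂ = 1055/2197 = 0.48020.
SE = √(p₀(1−p₀)/n) = √(0.24999/2197) = 0.01067.
z = (0.48020 − 0.5027)/0.01067 = -0.02250/0.01067 = -2.11.
p-value = P(Z > -2.109) ≈ 0.9825.

z = -2.11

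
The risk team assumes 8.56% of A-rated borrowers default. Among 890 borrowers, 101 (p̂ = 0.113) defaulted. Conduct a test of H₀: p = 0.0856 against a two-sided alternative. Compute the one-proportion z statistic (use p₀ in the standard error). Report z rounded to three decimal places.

z = 2.973

p̂ = 101/890 = 0.113483.
Under H₀, SE = √(0.0856·0.9144/890) = √(8.79468e-05) = 0.009378.
z = (0.113483 − 0.0856)/0.009378 = 0.027883/0.009378 = 2.973.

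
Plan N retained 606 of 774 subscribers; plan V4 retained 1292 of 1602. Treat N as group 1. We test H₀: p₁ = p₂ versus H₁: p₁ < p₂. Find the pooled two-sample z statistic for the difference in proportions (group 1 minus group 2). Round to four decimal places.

p̂₁ = 606/774 = 0.782946, p̂₂ = 1292/1602 = 0.806492.
Pooled p̂ = (606+1292)/(774+1602) = 1898/2376 = 0.798822.
SE = √(p̂(1−p̂)(1/n₁+1/n₂)) = √(0.798822·0.201178·0.00191621) = √(0.000307946) = 0.017548.
z = (0.782946 − 0.806492)/0.017548 = -0.023546/0.017548 = -1.3418.
p-value = P(Z < -1.342) ≈ 0.0898.

z = -1.3418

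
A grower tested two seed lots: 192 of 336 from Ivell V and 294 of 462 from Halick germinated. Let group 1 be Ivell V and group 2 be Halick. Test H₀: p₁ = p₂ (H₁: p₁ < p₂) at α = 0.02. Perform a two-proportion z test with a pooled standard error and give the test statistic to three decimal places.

p̂₁ = 192/336 ≈ 0.57143, p̂₂ = 294/462 ≈ 0.63636.
Pooled p̂ = (192+294)/(336+462) = 486/798 = 0.60902.
SE = √(p̂(1−p̂)(1/n₁+1/n₂)) = √(0.60902·0.39098·0.00514069) = √(0.00122407) = 0.03499.
z = (0.57143 − 0.63636)/0.03499 = -0.06493/0.03499 = -1.856.
p-value = P(Z < -1.856) ≈ 0.0317, so at α = 0.02 we fail to reject H₀.

z = -1.856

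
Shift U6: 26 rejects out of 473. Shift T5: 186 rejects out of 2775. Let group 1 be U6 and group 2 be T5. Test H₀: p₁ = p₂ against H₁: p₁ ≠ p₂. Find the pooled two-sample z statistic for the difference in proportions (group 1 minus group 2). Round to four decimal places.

z = -0.9814

p̂₁ = 26/473 = 0.054968, p̂₂ = 186/2775 = 0.067027.
Pooled p̂ = (26+186)/(473+2775) = 212/3248 = 0.065271.
SE = √(p̂(1−p̂)(1/n₁+1/n₂)) = √(0.065271·0.934729·0.00247453) = √(0.000150972) = 0.012287.
z = (0.054968 − 0.067027)/0.012287 = -0.012059/0.012287 = -0.9814.
Two-sided p-value ≈ 2·Φ(−0.981) = 0.3264.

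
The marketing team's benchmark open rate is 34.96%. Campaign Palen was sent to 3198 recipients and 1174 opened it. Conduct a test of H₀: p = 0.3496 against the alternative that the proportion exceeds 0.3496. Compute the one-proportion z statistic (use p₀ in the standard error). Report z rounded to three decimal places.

z = 2.076

p̂ = 1174/3198 ≈ 0.36710.
SE = √(p₀(1−p₀)/n) = √(0.22738/3198) = 0.00843.
z = (0.36710 − 0.3496)/0.00843 = 0.01750/0.00843 = 2.076.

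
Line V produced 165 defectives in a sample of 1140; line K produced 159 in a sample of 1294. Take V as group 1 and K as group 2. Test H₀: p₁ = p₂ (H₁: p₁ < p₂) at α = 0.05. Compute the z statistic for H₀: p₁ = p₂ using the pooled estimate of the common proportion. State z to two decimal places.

z = 1.58

p̂₁ = 165/1140 = 0.1447, p̂₂ = 159/1294 = 0.1229.
Pooled p̂ = (165+159)/(1140+1294) = 324/2434 = 0.1331.
SE = √(p̂(1−p̂)(1/n₁+1/n₂)) = √(0.1331·0.8669·0.00164999) = √(0.0001904) = 0.0138.
z = (0.1447 − 0.1229)/0.0138 = 0.0218/0.0138 = 1.58.
p-value = P(Z < 1.584) ≈ 0.9434; since p > α = 0.05, fail to reject H₀.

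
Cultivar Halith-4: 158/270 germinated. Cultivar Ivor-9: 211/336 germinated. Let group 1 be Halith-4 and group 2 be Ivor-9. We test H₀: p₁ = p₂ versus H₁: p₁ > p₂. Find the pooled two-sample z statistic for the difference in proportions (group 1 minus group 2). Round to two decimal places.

p̂₁ = 158/270 ≈ 0.5852, p̂₂ = 211/336 ≈ 0.6280.
Pooled p̂ = (158+211)/(270+336) = 369/606 = 0.6089.
SE = √(0.238138 × 0.00667989) = 0.0399.
z = (0.5852 − 0.6280)/0.0399 = -0.0428/0.0399 = -1.07.
p-value = P(Z > -1.073) ≈ 0.8583.

z = -1.07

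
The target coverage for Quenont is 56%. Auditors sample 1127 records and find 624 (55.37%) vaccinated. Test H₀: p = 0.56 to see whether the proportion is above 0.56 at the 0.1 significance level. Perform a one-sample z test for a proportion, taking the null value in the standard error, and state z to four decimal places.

p̂ = 624/1127 ≈ 0.553682.
Standard error under H₀: √(0.56×0.44/1127) = 0.014786.
z = (0.553682 − 0.56)/0.014786 = -0.006318/0.014786 = -0.4273.
p-value = P(Z > -0.427) ≈ 0.6654; since p > α = 0.1, fail to reject H₀.

z = -0.4273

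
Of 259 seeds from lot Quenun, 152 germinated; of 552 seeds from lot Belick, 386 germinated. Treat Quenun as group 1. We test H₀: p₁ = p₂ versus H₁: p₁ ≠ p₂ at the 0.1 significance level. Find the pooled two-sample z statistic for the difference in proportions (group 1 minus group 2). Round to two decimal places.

z = -3.16

p̂₁ = 152/259 ≈ 0.5869, p̂₂ = 386/552 ≈ 0.6993.
Pooled p̂ = (152+386)/(259+552) = 538/811 = 0.6634.
SE = √(p̂(1−p̂)(1/n₁+1/n₂)) = √(0.6634·0.3366·0.0056726) = √(0.00126673) = 0.0356.
z = (0.5869 − 0.6993)/0.0356 = -0.1124/0.0356 = -3.16.
Two-sided p-value ≈ 2·Φ(−3.158) = 0.0016. With α = 0.1, reject H₀.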